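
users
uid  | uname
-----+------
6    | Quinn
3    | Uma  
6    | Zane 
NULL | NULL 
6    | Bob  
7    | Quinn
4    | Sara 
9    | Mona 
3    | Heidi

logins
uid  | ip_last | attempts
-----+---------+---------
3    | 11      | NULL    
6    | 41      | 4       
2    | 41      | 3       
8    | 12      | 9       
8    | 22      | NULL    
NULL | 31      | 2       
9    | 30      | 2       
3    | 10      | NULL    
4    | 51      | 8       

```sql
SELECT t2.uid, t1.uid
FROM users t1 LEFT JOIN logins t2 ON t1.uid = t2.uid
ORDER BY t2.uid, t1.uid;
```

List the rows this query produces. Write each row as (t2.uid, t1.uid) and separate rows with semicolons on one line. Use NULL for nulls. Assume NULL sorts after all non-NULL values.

LEFT JOIN keeps every row from `users`; unmatched rows get NULL for `logins`'s columns.
Matching on t1.uid = t2.uid. A NULL in a compared column never satisfies the condition.
- t1 (uid=6) pairs with 1 row(s) of t2.
- t1 (uid=3) pairs with 2 row(s) of t2.
- t1 (uid=6) pairs with 1 row(s) of t2.
- t1 (uid=NULL) has no partner → padded with NULL.
- t1 (uid=6) pairs with 1 row(s) of t2.
- t1 (uid=7) has no partner → padded with NULL.
- t1 (uid=4) pairs with 1 row(s) of t2.
- t1 (uid=9) pairs with 1 row(s) of t2.
- t1 (uid=3) pairs with 2 row(s) of t2.

(3, 3); (3, 3); (3, 3); (3, 3); (4, 4); (6, 6); (6, 6); (6, 6); (9, 9); (NULL, 7); (NULL, NULL)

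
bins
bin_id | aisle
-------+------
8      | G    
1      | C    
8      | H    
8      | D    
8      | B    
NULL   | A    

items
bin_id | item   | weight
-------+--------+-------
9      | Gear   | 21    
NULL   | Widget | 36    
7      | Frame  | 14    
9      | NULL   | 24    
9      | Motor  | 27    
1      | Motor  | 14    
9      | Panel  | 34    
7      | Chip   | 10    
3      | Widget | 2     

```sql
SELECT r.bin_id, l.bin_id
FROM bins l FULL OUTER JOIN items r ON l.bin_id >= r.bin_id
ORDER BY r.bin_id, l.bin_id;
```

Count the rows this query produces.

23

FULL OUTER JOIN keeps every row from both sides; unmatched rows get NULL for the other side's columns.
Matching on l.bin_id >= r.bin_id. A NULL in a compared column never satisfies the condition.
- l row (bin_id=8): matches 4 r row(s) → 4 output row(s).
- l row (bin_id=1): matches 1 r row(s) → 1 output row(s).
- l row (bin_id=8): matches 4 r row(s) → 4 output row(s).
- l row (bin_id=8): matches 4 r row(s) → 4 output row(s).
- l row (bin_id=8): matches 4 r row(s) → 4 output row(s).
- l row (bin_id=NULL): no match → kept, r columns NULL.
- 5 row(s) from r found no l partner → padded with NULL.
Total: 17 matched + 6 padded = 23 rows.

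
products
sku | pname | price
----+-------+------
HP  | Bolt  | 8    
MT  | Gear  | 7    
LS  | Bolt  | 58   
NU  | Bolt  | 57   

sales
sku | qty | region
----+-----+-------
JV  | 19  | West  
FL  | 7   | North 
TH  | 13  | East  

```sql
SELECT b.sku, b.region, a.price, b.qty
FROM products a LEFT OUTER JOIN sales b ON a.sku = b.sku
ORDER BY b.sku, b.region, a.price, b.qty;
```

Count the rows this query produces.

LEFT JOIN keeps every row from `products`; unmatched rows get NULL for `sales`'s columns.
Matching on a.sku = b.sku.
Matched pairs: 0; unmatched a rows kept: 4.
Total: 0 matched + 4 padded = 4 rows.

4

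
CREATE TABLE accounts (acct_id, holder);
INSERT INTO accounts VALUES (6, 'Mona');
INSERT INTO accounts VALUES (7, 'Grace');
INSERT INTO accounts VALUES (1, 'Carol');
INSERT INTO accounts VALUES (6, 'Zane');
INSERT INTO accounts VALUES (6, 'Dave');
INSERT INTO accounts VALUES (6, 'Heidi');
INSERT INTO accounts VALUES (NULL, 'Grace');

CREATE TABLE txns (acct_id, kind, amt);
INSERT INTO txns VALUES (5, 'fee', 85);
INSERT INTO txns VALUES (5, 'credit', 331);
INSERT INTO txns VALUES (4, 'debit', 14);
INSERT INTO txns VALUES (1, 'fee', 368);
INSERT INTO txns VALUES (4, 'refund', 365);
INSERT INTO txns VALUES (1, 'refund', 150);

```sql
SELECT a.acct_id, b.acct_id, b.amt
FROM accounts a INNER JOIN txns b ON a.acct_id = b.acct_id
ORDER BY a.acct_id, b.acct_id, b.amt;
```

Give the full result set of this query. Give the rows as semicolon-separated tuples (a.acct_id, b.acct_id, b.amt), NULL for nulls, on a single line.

(1, 1, 150); (1, 1, 368)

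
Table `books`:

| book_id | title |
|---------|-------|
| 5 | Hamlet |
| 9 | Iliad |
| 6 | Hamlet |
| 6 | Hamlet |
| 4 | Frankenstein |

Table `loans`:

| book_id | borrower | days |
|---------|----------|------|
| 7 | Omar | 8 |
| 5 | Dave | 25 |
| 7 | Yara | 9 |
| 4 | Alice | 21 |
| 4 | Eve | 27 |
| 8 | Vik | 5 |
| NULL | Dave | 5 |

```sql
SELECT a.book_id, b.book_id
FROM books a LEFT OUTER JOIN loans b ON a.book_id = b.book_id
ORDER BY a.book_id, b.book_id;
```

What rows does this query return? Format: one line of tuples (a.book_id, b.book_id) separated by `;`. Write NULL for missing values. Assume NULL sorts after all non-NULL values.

(4, 4); (4, 4); (5, 5); (6, NULL); (6, NULL); (9, NULL)

LEFT JOIN keeps every row from `books`; unmatched rows get NULL for `loans`'s columns.
Matching on a.book_id = b.book_id. A NULL in a compared column never satisfies the condition.
Matched pairs: 3; unmatched a rows kept: 3.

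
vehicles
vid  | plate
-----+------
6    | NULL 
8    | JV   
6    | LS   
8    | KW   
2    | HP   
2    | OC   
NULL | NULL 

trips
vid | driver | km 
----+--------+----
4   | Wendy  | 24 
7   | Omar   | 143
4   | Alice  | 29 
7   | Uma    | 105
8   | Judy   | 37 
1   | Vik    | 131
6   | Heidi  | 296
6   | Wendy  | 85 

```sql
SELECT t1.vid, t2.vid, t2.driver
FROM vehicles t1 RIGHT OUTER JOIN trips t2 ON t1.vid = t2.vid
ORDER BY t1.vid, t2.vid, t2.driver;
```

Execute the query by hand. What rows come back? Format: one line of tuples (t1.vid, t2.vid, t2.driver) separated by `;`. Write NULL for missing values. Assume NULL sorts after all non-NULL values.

RIGHT JOIN keeps every row from `trips`; unmatched rows get NULL for `vehicles`'s columns.
Matching on t1.vid = t2.vid. A NULL in a compared column never satisfies the condition.
Matched pairs: 6; unmatched t2 rows kept: 5.

(6, 6, Heidi); (6, 6, Heidi); (6, 6, Wendy); (6, 6, Wendy); (8, 8, Judy); (8, 8, Judy); (NULL, 1, Vik); (NULL, 4, Alice); (NULL, 4, Wendy); (NULL, 7, Omar); (NULL, 7, Uma)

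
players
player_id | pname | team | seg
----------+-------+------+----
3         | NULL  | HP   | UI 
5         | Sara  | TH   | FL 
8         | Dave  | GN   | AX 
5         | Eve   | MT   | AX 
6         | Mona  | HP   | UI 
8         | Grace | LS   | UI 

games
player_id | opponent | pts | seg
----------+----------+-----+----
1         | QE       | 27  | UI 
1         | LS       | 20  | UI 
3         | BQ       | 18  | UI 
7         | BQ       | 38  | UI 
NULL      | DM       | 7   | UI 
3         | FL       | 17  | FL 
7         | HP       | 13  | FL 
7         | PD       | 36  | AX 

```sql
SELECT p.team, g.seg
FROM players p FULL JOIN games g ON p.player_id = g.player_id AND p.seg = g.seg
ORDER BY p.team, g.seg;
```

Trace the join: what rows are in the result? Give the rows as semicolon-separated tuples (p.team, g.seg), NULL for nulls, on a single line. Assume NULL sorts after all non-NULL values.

(GN, NULL); (HP, UI); (HP, NULL); (LS, NULL); (MT, NULL); (TH, NULL); (NULL, AX); (NULL, FL); (NULL, FL); (NULL, UI); (NULL, UI); (NULL, UI); (NULL, UI)

FULL OUTER JOIN keeps every row from both sides; unmatched rows get NULL for the other side's columns.
Matching on p.player_id = g.player_id AND p.seg = g.seg. A NULL in a compared column never satisfies the condition.
- player_id=3, seg=UI: 1 matching g row(s), so 1 row(s) emitted.
- player_id=5, seg=FL: no g row matches, row kept with g columns NULL.
- player_id=8, seg=AX: no g row matches, row kept with g columns NULL.
- player_id=5, seg=AX: no g row matches, row kept with g columns NULL.
- player_id=6, seg=UI: no g row matches, row kept with g columns NULL.
- player_id=8, seg=UI: no g row matches, row kept with g columns NULL.
- plus 7 unmatched g row(s), each kept with NULL p columns.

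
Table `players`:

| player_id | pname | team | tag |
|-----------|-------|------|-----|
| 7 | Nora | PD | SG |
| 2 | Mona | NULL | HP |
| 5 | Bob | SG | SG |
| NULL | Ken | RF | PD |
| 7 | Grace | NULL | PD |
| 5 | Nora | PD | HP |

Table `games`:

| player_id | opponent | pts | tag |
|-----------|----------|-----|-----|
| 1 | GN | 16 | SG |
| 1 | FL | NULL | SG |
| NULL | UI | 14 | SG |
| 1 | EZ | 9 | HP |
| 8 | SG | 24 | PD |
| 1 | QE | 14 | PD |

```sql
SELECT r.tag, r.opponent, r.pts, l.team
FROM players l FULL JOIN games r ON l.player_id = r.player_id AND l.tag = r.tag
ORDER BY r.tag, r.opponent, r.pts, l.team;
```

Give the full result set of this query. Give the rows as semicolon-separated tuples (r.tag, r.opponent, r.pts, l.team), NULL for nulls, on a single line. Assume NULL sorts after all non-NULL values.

FULL OUTER JOIN keeps every row from both sides; unmatched rows get NULL for the other side's columns.
Matching on l.player_id = r.player_id AND l.tag = r.tag. A NULL in a compared column never satisfies the condition.
- l[0] player_id=7, tag=SG → no match; kept with NULLs on the r side.
- l[1] player_id=2, tag=HP → no match; kept with NULLs on the r side.
- l[2] player_id=5, tag=SG → no match; kept with NULLs on the r side.
- l[3] player_id=NULL, tag=PD → no match; kept with NULLs on the r side.
- l[4] player_id=7, tag=PD → no match; kept with NULLs on the r side.
- l[5] player_id=5, tag=HP → no match; kept with NULLs on the r side.
- 6 r row(s) had no l match → kept, l columns NULL.

(HP, EZ, 9, NULL); (PD, QE, 14, NULL); (PD, SG, 24, NULL); (SG, FL, NULL, NULL); (SG, GN, 16, NULL); (SG, UI, 14, NULL); (NULL, NULL, NULL, PD); (NULL, NULL, NULL, PD); (NULL, NULL, NULL, RF); (NULL, NULL, NULL, SG); (NULL, NULL, NULL, NULL); (NULL, NULL, NULL, NULL)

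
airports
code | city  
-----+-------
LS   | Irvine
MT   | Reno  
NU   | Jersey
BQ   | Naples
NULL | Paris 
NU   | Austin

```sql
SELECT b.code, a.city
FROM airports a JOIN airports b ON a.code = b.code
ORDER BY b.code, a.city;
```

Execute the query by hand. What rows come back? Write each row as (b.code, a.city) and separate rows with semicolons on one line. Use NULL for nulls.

(BQ, Naples); (LS, Irvine); (MT, Reno); (NU, Austin); (NU, Austin); (NU, Jersey); (NU, Jersey)

INNER JOIN keeps only pairs where the ON condition holds.
Matching on a.code = b.code. A NULL in a compared column never satisfies the condition.
- a row (code=LS): matches 1 b row(s) → 1 output row(s).
- a row (code=MT): matches 1 b row(s) → 1 output row(s).
- a row (code=NU): matches 2 b row(s) → 2 output row(s).
- a row (code=BQ): matches 1 b row(s) → 1 output row(s).
- a row (code=NULL): no match → dropped.
- a row (code=NU): matches 2 b row(s) → 2 output row(s).
After projecting and ordering:
b.code | a.city
BQ | Naples
LS | Irvine
MT | Reno
NU | Austin
NU | Austin
NU | Jersey
NU | Jersey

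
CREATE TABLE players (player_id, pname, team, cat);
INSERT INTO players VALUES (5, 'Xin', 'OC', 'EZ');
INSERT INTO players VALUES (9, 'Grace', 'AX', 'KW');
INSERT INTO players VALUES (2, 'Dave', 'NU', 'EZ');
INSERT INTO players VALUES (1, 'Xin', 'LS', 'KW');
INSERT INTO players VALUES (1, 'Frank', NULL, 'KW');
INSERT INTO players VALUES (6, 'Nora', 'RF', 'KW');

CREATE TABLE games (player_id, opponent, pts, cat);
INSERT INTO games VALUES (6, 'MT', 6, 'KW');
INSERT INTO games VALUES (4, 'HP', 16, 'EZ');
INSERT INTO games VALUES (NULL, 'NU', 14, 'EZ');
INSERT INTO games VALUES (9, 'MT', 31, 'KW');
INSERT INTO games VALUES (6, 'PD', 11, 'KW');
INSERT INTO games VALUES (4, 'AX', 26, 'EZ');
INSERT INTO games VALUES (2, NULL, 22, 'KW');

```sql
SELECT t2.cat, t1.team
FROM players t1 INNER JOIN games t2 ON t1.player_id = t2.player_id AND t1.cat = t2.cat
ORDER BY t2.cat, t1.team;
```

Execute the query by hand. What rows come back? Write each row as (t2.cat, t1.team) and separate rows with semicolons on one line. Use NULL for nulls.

(KW, AX); (KW, RF); (KW, RF)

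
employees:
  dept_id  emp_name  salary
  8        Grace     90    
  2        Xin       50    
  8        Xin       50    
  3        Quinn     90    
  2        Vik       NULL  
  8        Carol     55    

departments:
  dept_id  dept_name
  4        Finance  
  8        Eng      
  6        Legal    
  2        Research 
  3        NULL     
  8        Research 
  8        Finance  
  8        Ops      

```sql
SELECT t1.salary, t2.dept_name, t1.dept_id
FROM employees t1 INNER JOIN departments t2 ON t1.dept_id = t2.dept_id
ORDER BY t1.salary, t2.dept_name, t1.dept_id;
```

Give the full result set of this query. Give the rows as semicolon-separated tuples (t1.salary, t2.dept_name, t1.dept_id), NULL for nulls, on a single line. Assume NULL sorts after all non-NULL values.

(50, Eng, 8); (50, Finance, 8); (50, Ops, 8); (50, Research, 2); (50, Research, 8); (55, Eng, 8); (55, Finance, 8); (55, Ops, 8); (55, Research, 8); (90, Eng, 8); (90, Finance, 8); (90, Ops, 8); (90, Research, 8); (90, NULL, 3); (NULL, Research, 2)

INNER JOIN keeps only pairs where the ON condition holds.
Matching on t1.dept_id = t2.dept_id.
- t1 row (dept_id=8): matches 4 t2 row(s) → 4 output row(s).
- t1 row (dept_id=2): matches 1 t2 row(s) → 1 output row(s).
- t1 row (dept_id=8): matches 4 t2 row(s) → 4 output row(s).
- t1 row (dept_id=3): matches 1 t2 row(s) → 1 output row(s).
- t1 row (dept_id=2): matches 1 t2 row(s) → 1 output row(s).
- t1 row (dept_id=8): matches 4 t2 row(s) → 4 output row(s).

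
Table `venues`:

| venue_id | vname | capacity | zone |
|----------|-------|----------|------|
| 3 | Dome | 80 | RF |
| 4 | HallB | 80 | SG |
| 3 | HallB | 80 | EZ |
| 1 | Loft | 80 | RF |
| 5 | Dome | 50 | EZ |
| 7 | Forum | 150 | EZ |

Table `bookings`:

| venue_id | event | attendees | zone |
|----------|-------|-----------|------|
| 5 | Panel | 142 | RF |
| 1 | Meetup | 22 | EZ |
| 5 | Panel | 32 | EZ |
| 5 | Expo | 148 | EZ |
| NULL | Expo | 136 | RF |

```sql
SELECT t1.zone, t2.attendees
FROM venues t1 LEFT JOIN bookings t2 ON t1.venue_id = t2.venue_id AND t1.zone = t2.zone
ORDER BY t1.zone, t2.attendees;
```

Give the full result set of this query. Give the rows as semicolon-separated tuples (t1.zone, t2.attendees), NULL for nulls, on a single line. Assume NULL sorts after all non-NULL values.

(EZ, 32); (EZ, 148); (EZ, NULL); (EZ, NULL); (RF, NULL); (RF, NULL); (SG, NULL)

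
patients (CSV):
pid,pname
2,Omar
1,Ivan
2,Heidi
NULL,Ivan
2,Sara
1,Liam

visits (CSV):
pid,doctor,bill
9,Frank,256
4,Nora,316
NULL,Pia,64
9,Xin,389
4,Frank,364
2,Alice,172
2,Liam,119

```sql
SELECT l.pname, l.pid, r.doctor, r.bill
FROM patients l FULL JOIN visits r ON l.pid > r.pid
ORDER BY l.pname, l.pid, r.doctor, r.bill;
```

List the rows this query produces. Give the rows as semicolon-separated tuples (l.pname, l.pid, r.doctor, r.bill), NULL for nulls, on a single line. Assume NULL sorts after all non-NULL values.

(Heidi, 2, NULL, NULL); (Ivan, 1, NULL, NULL); (Ivan, NULL, NULL, NULL); (Liam, 1, NULL, NULL); (Omar, 2, NULL, NULL); (Sara, 2, NULL, NULL); (NULL, NULL, Alice, 172); (NULL, NULL, Frank, 256); (NULL, NULL, Frank, 364); (NULL, NULL, Liam, 119); (NULL, NULL, Nora, 316); (NULL, NULL, Pia, 64); (NULL, NULL, Xin, 389)

FULL OUTER JOIN keeps every row from both sides; unmatched rows get NULL for the other side's columns.
Matching on l.pid > r.pid. A NULL in a compared column never satisfies the condition.
- l row (pid=2): no match → kept, r columns NULL.
- l row (pid=1): no match → kept, r columns NULL.
- l row (pid=2): no match → kept, r columns NULL.
- l row (pid=NULL): no match → kept, r columns NULL.
- l row (pid=2): no match → kept, r columns NULL.
- l row (pid=1): no match → kept, r columns NULL.
- plus 7 unmatched r row(s), each kept with NULL l columns.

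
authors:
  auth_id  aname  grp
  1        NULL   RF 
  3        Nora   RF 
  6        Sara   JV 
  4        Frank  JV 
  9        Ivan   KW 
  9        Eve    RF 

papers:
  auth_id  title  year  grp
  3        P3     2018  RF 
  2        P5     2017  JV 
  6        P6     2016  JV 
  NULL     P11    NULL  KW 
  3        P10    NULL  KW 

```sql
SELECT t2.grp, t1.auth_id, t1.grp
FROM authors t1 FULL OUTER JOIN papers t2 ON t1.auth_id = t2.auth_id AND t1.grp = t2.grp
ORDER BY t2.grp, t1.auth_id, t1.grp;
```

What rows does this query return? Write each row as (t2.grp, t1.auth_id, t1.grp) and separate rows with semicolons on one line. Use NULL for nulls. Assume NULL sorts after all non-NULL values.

(JV, 6, JV); (JV, NULL, NULL); (KW, NULL, NULL); (KW, NULL, NULL); (RF, 3, RF); (NULL, 1, RF); (NULL, 4, JV); (NULL, 9, KW); (NULL, 9, RF)

FULL OUTER JOIN keeps every row from both sides; unmatched rows get NULL for the other side's columns.
Matching on t1.auth_id = t2.auth_id AND t1.grp = t2.grp. A NULL in a compared column never satisfies the condition.
- t1[0] auth_id=1, grp=RF → no match; kept with NULLs on the t2 side.
- t1[1] auth_id=3, grp=RF → 1 match(es) in t2 → 1 row(s).
- t1[2] auth_id=6, grp=JV → 1 match(es) in t2 → 1 row(s).
- t1[3] auth_id=4, grp=JV → no match; kept with NULLs on the t2 side.
- t1[4] auth_id=9, grp=KW → no match; kept with NULLs on the t2 side.
- t1[5] auth_id=9, grp=RF → no match; kept with NULLs on the t2 side.
- plus 3 unmatched t2 row(s), each kept with NULL t1 columns.
After projecting and ordering:
t2.grp | t1.auth_id | t1.grp
JV | 6 | JV
JV | NULL | NULL
KW | NULL | NULL
KW | NULL | NULL
RF | 3 | RF
NULL | 1 | RF
NULL | 4 | JV
NULL | 9 | KW
NULL | 9 | RF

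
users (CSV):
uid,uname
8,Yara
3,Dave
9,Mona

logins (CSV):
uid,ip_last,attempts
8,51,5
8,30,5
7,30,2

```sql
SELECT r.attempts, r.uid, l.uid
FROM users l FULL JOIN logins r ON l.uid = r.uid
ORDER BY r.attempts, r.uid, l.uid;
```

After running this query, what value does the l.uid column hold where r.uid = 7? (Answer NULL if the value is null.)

NULL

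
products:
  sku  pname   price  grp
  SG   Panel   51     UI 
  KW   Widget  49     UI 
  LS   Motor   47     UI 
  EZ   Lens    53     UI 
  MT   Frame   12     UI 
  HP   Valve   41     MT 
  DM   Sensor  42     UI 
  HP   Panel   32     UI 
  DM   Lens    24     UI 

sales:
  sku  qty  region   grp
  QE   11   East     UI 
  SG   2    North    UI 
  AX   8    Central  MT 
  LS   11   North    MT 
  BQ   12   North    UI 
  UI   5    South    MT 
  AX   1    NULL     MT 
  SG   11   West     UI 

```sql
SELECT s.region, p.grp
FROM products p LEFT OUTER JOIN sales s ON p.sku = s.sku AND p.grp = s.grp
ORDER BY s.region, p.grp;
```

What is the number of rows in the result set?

LEFT JOIN keeps every row from `products`; unmatched rows get NULL for `sales`'s columns.
Matching on p.sku = s.sku AND p.grp = s.grp.
- p[0] sku=SG, grp=UI → 2 match(es) in s → 2 row(s).
- p[1] sku=KW, grp=UI → no match; kept with NULLs on the s side.
- p[2] sku=LS, grp=UI → no match; kept with NULLs on the s side.
- p[3] sku=EZ, grp=UI → no match; kept with NULLs on the s side.
- p[4] sku=MT, grp=UI → no match; kept with NULLs on the s side.
- p[5] sku=HP, grp=MT → no match; kept with NULLs on the s side.
- p[6] sku=DM, grp=UI → no match; kept with NULLs on the s side.
- p[7] sku=HP, grp=UI → no match; kept with NULLs on the s side.
- p[8] sku=DM, grp=UI → no match; kept with NULLs on the s side.
Total: 2 matched + 8 padded = 10 rows.

10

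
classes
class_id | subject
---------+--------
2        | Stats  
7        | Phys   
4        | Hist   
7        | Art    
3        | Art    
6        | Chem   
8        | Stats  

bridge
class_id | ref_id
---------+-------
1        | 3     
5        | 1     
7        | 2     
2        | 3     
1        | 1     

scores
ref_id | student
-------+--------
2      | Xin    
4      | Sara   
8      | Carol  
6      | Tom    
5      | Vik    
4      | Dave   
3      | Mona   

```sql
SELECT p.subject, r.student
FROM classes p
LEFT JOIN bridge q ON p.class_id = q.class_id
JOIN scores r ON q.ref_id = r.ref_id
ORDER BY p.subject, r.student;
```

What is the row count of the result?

3

Joins associate left-to-right: classes LEFT JOIN bridge on class_id gives 7 intermediate row(s).
Then INNER JOIN `scores r` on ref_id: keep only rows whose q.ref_id appears in r.
Result: 3 row(s).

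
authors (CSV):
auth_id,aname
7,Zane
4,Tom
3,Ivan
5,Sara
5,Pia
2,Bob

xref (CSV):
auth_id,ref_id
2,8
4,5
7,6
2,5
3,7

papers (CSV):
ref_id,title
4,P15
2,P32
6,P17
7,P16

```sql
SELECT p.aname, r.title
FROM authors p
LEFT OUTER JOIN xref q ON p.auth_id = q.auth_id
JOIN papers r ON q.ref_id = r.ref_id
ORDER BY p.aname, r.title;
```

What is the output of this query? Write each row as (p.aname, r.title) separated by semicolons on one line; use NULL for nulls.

(Ivan, P16); (Zane, P17)

Step 1 — p LEFT JOIN q on auth_id → 7 row(s).
Then INNER JOIN `papers r` on ref_id: keep only rows whose q.ref_id appears in r.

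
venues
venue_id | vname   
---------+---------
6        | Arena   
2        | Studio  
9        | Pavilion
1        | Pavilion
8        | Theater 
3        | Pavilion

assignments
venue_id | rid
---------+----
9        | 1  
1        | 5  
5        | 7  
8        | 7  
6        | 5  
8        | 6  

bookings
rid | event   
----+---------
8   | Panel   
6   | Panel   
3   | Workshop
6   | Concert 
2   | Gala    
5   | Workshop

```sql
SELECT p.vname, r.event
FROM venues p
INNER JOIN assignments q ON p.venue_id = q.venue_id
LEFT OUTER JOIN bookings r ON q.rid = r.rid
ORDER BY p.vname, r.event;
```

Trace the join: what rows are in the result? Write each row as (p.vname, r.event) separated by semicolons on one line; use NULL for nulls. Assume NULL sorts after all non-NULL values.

(Arena, Workshop); (Pavilion, Workshop); (Pavilion, NULL); (Theater, Concert); (Theater, Panel); (Theater, NULL)

Step 1 — p INNER JOIN q on venue_id → 5 row(s).
Then LEFT JOIN `bookings r` on rid: each of those 5 rows is kept; rows whose q.rid has no match in r get NULL for r's columns.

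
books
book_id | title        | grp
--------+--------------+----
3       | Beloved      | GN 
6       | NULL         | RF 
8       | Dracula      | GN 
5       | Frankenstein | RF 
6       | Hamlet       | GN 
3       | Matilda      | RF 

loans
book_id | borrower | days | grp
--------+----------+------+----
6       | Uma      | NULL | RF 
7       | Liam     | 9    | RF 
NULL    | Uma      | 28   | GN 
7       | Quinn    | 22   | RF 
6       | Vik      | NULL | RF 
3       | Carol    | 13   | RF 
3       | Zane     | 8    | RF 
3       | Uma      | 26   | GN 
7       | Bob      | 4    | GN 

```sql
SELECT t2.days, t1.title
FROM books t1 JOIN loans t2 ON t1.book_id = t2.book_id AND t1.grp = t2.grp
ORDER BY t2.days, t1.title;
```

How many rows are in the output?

5

INNER JOIN keeps only pairs where the ON condition holds.
Matching on t1.book_id = t2.book_id AND t1.grp = t2.grp. A NULL in a compared column never satisfies the condition.
Matched pairs: 5.
Total: 5 rows.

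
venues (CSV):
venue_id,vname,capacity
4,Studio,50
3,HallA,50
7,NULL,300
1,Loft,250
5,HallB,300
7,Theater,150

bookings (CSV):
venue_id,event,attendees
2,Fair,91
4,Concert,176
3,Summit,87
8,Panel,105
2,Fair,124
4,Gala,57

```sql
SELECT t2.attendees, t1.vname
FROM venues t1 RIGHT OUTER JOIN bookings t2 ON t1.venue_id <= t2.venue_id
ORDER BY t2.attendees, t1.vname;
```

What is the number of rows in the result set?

RIGHT JOIN keeps every row from `bookings`; unmatched rows get NULL for `venues`'s columns.
Matching on t1.venue_id <= t2.venue_id.
- t1 (venue_id=4) pairs with 3 row(s) of t2.
- t1 (venue_id=3) pairs with 4 row(s) of t2.
- t1 (venue_id=7) pairs with 1 row(s) of t2.
- t1 (venue_id=1) pairs with 6 row(s) of t2.
- t1 (venue_id=5) pairs with 1 row(s) of t2.
- t1 (venue_id=7) pairs with 1 row(s) of t2.
- every t2 row matched at least one t1 row.
Total: 16 rows.

16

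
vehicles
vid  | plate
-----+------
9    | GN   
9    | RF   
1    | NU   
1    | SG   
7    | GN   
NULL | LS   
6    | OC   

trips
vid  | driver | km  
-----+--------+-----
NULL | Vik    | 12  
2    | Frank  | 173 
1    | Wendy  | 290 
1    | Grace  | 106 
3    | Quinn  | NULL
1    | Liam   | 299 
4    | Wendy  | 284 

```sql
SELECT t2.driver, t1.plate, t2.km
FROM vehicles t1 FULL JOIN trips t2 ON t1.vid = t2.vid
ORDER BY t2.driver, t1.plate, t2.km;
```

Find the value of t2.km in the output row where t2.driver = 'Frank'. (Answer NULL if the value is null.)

FULL OUTER JOIN keeps every row from both sides; unmatched rows get NULL for the other side's columns.
Matching on t1.vid = t2.vid. A NULL in a compared column never satisfies the condition.
- t1 (vid=9) has no partner → padded with NULL.
- t1 (vid=9) has no partner → padded with NULL.
- t1 (vid=1) pairs with 3 row(s) of t2.
- t1 (vid=1) pairs with 3 row(s) of t2.
- t1 (vid=7) has no partner → padded with NULL.
- t1 (vid=NULL) has no partner → padded with NULL.
- t1 (vid=6) has no partner → padded with NULL.
- 4 row(s) from t2 found no t1 partner → padded with NULL.

173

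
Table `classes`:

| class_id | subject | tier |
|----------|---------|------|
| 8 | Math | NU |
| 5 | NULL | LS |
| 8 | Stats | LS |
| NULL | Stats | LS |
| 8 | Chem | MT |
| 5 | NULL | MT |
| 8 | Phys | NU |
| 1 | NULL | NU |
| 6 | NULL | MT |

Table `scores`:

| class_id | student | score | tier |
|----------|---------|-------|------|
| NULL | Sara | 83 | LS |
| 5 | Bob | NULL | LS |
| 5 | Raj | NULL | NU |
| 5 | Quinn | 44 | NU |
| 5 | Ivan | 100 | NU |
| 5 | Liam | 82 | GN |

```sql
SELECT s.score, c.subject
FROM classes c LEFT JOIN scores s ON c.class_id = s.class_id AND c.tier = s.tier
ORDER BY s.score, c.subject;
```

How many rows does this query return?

9

LEFT JOIN keeps every row from `classes`; unmatched rows get NULL for `scores`'s columns.
Matching on c.class_id = s.class_id AND c.tier = s.tier. A NULL in a compared column never satisfies the condition.
Matched pairs: 1; unmatched c rows kept: 8.
Total: 1 matched + 8 padded = 9 rows.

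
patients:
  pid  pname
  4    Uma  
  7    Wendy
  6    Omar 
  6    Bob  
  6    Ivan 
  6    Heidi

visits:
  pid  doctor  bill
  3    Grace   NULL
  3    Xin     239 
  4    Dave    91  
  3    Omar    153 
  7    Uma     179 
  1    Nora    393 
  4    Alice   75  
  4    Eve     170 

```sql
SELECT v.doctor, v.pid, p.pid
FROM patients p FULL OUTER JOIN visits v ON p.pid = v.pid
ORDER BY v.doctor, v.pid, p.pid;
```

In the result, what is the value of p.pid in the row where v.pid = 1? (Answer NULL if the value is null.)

NULL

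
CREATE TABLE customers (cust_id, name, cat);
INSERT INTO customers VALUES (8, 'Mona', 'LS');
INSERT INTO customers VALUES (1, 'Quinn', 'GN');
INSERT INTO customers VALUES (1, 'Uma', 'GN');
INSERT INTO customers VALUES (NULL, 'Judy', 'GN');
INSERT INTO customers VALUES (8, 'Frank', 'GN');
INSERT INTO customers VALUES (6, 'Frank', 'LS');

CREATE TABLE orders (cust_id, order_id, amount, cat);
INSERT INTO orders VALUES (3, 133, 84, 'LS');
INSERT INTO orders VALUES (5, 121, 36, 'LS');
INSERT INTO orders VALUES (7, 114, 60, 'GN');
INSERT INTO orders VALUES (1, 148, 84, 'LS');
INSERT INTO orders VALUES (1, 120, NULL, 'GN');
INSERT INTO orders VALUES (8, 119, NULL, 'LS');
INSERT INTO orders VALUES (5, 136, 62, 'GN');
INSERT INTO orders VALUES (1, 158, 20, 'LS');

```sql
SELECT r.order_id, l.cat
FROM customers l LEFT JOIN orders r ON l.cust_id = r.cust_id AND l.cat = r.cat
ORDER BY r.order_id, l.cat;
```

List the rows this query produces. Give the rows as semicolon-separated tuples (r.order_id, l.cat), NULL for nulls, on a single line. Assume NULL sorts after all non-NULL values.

LEFT JOIN keeps every row from `customers`; unmatched rows get NULL for `orders`'s columns.
Matching on l.cust_id = r.cust_id AND l.cat = r.cat. A NULL in a compared column never satisfies the condition.
- l row (cust_id=8, cat=LS): matches 1 r row(s) → 1 output row(s).
- l row (cust_id=1, cat=GN): matches 1 r row(s) → 1 output row(s).
- l row (cust_id=1, cat=GN): matches 1 r row(s) → 1 output row(s).
- l row (cust_id=NULL, cat=GN): no match → kept, r columns NULL.
- l row (cust_id=8, cat=GN): no match → kept, r columns NULL.
- l row (cust_id=6, cat=LS): no match → kept, r columns NULL.
After projecting and ordering:
r.order_id | l.cat
119 | LS
120 | GN
120 | GN
NULL | GN
NULL | GN
NULL | LS

(119, LS); (120, GN); (120, GN); (NULL, GN); (NULL, GN); (NULL, LS)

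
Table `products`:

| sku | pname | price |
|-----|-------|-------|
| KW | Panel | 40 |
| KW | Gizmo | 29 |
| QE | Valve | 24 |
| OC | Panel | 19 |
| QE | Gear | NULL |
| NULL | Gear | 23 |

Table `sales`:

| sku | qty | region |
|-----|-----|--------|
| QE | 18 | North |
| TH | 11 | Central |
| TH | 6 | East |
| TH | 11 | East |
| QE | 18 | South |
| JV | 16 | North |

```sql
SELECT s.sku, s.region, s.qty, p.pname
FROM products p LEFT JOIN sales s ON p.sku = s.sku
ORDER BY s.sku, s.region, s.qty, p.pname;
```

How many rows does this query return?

8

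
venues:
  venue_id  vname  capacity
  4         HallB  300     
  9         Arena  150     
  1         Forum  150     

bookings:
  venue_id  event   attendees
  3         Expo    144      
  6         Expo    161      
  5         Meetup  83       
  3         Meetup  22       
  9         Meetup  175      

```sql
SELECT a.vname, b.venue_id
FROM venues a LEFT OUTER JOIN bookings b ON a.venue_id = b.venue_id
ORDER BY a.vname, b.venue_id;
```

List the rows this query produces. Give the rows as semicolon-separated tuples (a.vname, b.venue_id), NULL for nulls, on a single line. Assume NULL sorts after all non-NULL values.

LEFT JOIN keeps every row from `venues`; unmatched rows get NULL for `bookings`'s columns.
Matching on a.venue_id = b.venue_id.
- a[0] venue_id=4 → no match; kept with NULLs on the b side.
- a[1] venue_id=9 → 1 match(es) in b → 1 row(s).
- a[2] venue_id=1 → no match; kept with NULLs on the b side.
After projecting and ordering:
a.vname | b.venue_id
Arena | 9
Forum | NULL
HallB | NULL

(Arena, 9); (Forum, NULL); (HallB, NULL)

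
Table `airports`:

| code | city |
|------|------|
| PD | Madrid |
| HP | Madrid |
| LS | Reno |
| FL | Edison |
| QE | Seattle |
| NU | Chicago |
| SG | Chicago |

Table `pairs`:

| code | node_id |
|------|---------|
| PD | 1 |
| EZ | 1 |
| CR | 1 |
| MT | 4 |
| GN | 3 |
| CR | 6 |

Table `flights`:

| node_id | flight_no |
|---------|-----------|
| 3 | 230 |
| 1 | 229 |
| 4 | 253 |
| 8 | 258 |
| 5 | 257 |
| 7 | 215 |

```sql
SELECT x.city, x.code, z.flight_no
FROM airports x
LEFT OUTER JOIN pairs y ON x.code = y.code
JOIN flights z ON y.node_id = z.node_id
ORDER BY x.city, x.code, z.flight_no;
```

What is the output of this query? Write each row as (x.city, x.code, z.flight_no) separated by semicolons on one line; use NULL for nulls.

Evaluate left to right. First `airports x LEFT JOIN pairs y` on code: 7 row(s).
Then INNER JOIN `flights z` on node_id: keep only rows whose y.node_id appears in z.

(Madrid, PD, 229)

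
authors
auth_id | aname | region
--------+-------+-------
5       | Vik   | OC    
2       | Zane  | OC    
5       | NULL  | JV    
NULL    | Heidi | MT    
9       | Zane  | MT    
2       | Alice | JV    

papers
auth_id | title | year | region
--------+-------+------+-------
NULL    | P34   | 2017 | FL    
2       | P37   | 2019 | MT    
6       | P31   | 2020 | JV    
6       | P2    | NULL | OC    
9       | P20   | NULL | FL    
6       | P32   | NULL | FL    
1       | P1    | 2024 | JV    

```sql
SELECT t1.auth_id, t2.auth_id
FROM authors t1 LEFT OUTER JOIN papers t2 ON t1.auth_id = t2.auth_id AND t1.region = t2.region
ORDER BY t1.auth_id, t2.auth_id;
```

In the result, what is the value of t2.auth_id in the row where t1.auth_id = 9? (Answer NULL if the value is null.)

LEFT JOIN keeps every row from `authors`; unmatched rows get NULL for `papers`'s columns.
Matching on t1.auth_id = t2.auth_id AND t1.region = t2.region. A NULL in a compared column never satisfies the condition.
Matched pairs: 0; unmatched t1 rows kept: 6.

NULL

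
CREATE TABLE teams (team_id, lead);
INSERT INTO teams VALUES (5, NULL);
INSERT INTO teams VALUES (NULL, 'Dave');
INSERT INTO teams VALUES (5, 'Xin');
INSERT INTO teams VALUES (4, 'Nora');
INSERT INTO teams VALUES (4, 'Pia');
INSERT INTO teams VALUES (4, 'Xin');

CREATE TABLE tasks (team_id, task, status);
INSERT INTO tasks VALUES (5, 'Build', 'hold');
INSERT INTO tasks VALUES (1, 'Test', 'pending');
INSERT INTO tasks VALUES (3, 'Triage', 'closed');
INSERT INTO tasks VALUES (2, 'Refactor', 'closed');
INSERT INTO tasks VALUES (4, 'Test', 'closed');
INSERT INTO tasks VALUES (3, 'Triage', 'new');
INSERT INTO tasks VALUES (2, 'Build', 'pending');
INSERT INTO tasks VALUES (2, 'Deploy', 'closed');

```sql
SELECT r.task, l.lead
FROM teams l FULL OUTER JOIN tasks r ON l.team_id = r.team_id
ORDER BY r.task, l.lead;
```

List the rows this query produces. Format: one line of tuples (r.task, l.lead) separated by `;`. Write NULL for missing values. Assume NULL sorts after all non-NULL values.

(Build, Xin); (Build, NULL); (Build, NULL); (Deploy, NULL); (Refactor, NULL); (Test, Nora); (Test, Pia); (Test, Xin); (Test, NULL); (Triage, NULL); (Triage, NULL); (NULL, Dave)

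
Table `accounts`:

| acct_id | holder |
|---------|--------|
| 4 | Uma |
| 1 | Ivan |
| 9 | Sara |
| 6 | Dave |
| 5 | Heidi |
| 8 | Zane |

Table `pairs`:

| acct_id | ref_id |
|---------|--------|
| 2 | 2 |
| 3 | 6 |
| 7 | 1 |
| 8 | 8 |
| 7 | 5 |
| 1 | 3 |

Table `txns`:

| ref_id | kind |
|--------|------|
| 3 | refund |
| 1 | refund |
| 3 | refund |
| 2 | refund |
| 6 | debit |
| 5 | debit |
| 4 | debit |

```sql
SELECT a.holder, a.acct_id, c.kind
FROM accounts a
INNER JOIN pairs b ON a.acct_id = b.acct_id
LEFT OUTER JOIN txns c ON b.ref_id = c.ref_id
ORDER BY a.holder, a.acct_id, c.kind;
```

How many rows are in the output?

Joins associate left-to-right: accounts INNER JOIN pairs on acct_id gives 2 intermediate row(s).
Then LEFT JOIN `txns c` on ref_id: each of those 2 rows is kept; rows whose b.ref_id has no match in c get NULL for c's columns.
Result: 3 row(s).

3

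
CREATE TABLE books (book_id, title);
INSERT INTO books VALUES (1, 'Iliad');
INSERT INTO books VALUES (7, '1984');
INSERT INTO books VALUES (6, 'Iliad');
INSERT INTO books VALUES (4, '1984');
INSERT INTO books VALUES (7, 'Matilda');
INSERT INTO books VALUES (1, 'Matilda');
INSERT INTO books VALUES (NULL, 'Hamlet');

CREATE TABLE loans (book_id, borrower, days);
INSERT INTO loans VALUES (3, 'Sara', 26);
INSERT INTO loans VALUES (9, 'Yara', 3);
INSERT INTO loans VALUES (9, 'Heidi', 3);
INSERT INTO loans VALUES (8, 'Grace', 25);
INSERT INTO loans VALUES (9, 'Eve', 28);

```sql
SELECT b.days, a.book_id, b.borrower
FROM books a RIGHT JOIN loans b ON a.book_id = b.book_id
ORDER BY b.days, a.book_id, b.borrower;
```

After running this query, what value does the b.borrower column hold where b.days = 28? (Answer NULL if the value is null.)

Eve

RIGHT JOIN keeps every row from `loans`; unmatched rows get NULL for `books`'s columns.
Matching on a.book_id = b.book_id. A NULL in a compared column never satisfies the condition.
- a[0] book_id=1 → no match.
- a[1] book_id=7 → no match.
- a[2] book_id=6 → no match.
- a[3] book_id=4 → no match.
- a[4] book_id=7 → no match.
- a[5] book_id=1 → no match.
- a[6] book_id=NULL → no match.
- plus 5 unmatched b row(s), each kept with NULL a columns.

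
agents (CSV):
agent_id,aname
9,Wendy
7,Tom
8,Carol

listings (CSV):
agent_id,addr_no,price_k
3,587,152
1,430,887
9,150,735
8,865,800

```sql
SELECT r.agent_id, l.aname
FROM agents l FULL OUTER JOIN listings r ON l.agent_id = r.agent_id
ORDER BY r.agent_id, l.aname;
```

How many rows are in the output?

5

FULL OUTER JOIN keeps every row from both sides; unmatched rows get NULL for the other side's columns.
Matching on l.agent_id = r.agent_id.
- l row (agent_id=9): matches 1 r row(s) → 1 output row(s).
- l row (agent_id=7): no match → kept, r columns NULL.
- l row (agent_id=8): matches 1 r row(s) → 1 output row(s).
- 2 row(s) from r found no l partner → padded with NULL.
Total: 2 matched + 3 padded = 5 rows.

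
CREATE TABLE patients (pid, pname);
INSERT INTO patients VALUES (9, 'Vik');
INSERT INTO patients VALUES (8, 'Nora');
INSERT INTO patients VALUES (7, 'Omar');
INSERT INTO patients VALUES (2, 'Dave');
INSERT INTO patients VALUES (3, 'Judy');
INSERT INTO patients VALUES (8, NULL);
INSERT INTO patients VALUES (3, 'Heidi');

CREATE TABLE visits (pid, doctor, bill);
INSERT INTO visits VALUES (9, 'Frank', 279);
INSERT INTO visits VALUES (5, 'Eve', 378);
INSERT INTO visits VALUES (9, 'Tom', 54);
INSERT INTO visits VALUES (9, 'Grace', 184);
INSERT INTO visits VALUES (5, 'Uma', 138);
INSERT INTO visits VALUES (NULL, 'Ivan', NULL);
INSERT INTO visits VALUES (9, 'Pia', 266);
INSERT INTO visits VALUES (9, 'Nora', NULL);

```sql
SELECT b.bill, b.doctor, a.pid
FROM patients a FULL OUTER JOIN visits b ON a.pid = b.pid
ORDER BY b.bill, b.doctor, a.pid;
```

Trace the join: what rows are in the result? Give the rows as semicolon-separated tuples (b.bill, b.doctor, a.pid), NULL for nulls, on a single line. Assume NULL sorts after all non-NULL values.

(54, Tom, 9); (138, Uma, NULL); (184, Grace, 9); (266, Pia, 9); (279, Frank, 9); (378, Eve, NULL); (NULL, Ivan, NULL); (NULL, Nora, 9); (NULL, NULL, 2); (NULL, NULL, 3); (NULL, NULL, 3); (NULL, NULL, 7); (NULL, NULL, 8); (NULL, NULL, 8)

FULL OUTER JOIN keeps every row from both sides; unmatched rows get NULL for the other side's columns.
Matching on a.pid = b.pid. A NULL in a compared column never satisfies the condition.
- a row (pid=9): matches 5 b row(s) → 5 output row(s).
- a row (pid=8): no match → kept, b columns NULL.
- a row (pid=7): no match → kept, b columns NULL.
- a row (pid=2): no match → kept, b columns NULL.
- a row (pid=3): no match → kept, b columns NULL.
- a row (pid=8): no match → kept, b columns NULL.
- a row (pid=3): no match → kept, b columns NULL.
- 3 row(s) from b found no a partner → padded with NULL.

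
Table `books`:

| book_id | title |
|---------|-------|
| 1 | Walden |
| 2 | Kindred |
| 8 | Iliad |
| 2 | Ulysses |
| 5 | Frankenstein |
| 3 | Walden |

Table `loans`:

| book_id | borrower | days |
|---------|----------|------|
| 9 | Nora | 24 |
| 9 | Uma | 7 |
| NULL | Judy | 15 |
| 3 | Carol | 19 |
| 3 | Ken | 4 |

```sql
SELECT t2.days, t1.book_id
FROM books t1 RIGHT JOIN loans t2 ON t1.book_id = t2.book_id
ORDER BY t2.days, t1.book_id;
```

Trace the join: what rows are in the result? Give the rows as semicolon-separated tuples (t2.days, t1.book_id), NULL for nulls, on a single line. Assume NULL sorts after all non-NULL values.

RIGHT JOIN keeps every row from `loans`; unmatched rows get NULL for `books`'s columns.
Matching on t1.book_id = t2.book_id. A NULL in a compared column never satisfies the condition.
Matched pairs: 2; unmatched t2 rows kept: 3.

(4, 3); (7, NULL); (15, NULL); (19, 3); (24, NULL)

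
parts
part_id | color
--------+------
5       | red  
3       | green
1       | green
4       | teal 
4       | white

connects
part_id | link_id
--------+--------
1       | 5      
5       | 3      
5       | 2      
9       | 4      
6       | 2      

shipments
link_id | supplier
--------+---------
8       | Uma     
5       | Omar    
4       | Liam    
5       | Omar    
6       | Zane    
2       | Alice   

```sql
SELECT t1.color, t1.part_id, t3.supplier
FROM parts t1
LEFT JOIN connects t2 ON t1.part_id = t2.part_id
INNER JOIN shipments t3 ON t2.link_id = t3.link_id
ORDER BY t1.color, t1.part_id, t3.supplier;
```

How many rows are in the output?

3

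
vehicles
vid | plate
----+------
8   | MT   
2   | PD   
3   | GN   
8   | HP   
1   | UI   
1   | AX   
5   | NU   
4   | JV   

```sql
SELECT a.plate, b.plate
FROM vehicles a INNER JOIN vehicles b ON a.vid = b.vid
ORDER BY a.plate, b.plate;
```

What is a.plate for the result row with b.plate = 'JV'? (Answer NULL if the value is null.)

JV

INNER JOIN keeps only pairs where the ON condition holds.
Matching on a.vid = b.vid.
Matched pairs: 12.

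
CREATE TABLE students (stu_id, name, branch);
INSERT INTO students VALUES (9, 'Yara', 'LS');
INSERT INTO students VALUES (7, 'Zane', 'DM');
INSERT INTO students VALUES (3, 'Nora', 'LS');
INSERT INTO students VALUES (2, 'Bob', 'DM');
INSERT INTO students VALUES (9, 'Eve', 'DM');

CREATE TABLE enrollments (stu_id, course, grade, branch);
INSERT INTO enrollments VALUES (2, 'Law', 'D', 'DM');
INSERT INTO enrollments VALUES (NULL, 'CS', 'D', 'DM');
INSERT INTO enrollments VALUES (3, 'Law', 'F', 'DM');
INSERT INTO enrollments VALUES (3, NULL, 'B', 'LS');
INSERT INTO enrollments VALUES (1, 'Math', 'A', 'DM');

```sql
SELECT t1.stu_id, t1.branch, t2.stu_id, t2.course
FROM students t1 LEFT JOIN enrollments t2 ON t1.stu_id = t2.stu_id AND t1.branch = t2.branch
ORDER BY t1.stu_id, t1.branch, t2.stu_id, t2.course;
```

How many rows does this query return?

LEFT JOIN keeps every row from `students`; unmatched rows get NULL for `enrollments`'s columns.
Matching on t1.stu_id = t2.stu_id AND t1.branch = t2.branch. A NULL in a compared column never satisfies the condition.
- t1 (stu_id=9, branch=LS) has no partner → padded with NULL.
- t1 (stu_id=7, branch=DM) has no partner → padded with NULL.
- t1 (stu_id=3, branch=LS) pairs with 1 row(s) of t2.
- t1 (stu_id=2, branch=DM) pairs with 1 row(s) of t2.
- t1 (stu_id=9, branch=DM) has no partner → padded with NULL.
Total: 2 matched + 3 padded = 5 rows.

5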